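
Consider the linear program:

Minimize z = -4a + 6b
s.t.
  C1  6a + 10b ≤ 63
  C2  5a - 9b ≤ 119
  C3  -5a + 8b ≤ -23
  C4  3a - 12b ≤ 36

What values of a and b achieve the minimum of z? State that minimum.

a = 186/17, b = -9/34, minimum z = -771/17

Feasible corners and z = -4a + 6b:
  (367/49, 177/98) → z = -937/49
  (186/17, -9/34) → z = -771/17
  (-1/3, -37/12) → z = -103/6

The binding constraints are 6a + 10b = 63 and 3a - 12b = 36.
Solving simultaneously gives a = 186/17, b = -9/34.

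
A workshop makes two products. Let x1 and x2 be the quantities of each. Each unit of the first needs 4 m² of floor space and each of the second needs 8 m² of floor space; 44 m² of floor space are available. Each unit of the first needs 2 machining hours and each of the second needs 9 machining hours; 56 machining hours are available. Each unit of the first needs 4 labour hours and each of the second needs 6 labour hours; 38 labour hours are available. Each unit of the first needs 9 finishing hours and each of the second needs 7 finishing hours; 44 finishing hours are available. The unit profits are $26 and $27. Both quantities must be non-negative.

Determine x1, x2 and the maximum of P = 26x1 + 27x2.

x1 = 1, x2 = 5, maximum P = 161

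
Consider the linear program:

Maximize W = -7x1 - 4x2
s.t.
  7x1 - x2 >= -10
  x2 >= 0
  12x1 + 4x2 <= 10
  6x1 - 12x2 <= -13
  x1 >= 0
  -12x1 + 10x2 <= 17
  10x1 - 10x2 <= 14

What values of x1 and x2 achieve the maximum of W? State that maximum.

Vertices and W = -7x1 - 4x2:
  (17/42, 9/7) → W = -335/42
  (4/21, 27/14) → W = -190/21
  (0, 13/12) → W = -13/3
  (0, 17/10) → W = -34/5

x1 = 0, x2 = 13/12, maximum W = -13/3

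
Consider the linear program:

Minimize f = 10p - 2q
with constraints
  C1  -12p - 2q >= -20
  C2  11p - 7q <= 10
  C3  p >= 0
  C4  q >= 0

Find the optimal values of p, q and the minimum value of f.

Extreme points and f = 10p - 2q:
  (80/53, 50/53) → f = 700/53
  (0, 10) → f = -20
  (10/11, 0) → f = 100/11
  (0, 0) → f = 0

The optimum lies where -12p - 2q = -20 and p = 0.
Solving simultaneously gives p = 0, q = 10.

p = 0, q = 10, minimum f = -20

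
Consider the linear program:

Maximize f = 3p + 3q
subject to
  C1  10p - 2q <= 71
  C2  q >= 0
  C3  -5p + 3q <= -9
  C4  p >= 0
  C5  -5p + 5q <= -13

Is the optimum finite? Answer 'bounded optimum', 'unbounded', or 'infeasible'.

Corner points and f = 3p + 3q:
  (71/10, 0) → f = 213/10
  (329/40, 45/8) → f = 831/20
  (13/5, 0) → f = 39/5
The feasible region has finitely many vertices and no improving ray; the maximum is 831/20 at (329/40, 45/8).

bounded optimum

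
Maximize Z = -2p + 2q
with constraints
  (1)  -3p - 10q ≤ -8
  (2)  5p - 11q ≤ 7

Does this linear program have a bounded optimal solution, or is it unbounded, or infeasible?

From the feasible point (158/83, 19/83), moving in the direction (-10, 3) keeps every constraint satisfied while Z increases without bound.

unbounded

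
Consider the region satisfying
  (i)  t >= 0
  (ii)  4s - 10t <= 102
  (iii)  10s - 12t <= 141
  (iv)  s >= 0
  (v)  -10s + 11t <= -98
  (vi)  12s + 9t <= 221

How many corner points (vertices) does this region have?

Pairwise boundary intersections that survive every other constraint:
  (141/10, 0)
  (49/5, 0)
  (1307/78, 259/117)
  (3313/222, 517/111)

4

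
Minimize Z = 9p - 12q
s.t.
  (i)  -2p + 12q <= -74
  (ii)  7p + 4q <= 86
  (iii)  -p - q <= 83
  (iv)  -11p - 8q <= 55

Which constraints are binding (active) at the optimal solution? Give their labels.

(i) and (iv)

Extreme points and Z = 9p - 12q:
  (332/23, -173/46) → Z = 4026/23
  (-17/37, -231/37) → Z = 2619/37
  (227/3, -1331/12) → Z = 2012

The minimum is at (-17/37, -231/37). Substituting into each constraint, equality holds for (i) and (iv); the remaining constraints have slack.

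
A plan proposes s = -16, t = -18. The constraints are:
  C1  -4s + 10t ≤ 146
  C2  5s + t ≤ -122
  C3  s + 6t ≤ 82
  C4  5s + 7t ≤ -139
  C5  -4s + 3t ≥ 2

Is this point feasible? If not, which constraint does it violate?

Constraint C2: 5s + t = -98, which is not ≤ -122. All other constraints are satisfied.

not feasible — violates C2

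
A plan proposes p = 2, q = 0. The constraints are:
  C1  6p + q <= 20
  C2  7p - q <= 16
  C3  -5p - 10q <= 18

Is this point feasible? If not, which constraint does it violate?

C1: 12 ≤ 20 ✓
C2: 14 ≤ 16 ✓
C3: -10 ≤ 18 ✓

feasible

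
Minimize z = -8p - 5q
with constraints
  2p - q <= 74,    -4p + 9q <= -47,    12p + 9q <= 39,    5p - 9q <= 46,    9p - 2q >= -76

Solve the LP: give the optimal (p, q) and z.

p = -1, q = -17/3, minimum z = 109/3

Extreme points and z = -8p - 5q:
  (-1, -17/3) → z = 109/3
  (-778/73, -727/73) → z = 9859/73
  (-776/71, -794/71) → z = 10178/71

The optimum lies where -4p + 9q = -47 and 5p - 9q = 46.
Solving simultaneously gives p = -1, q = -17/3.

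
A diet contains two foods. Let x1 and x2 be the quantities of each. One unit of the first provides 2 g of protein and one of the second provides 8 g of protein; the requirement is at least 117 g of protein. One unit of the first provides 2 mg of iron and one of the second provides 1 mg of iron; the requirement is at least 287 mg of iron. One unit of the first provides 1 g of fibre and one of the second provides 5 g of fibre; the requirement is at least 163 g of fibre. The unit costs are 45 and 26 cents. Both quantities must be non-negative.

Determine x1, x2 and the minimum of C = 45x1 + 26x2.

x1 = 424/3, x2 = 13/3, minimum C = 19418/3

Corner points and C = 45x1 + 26x2:
  (0, 287) → C = 7462
  (163, 0) → C = 7335
  (424/3, 13/3) → C = 19418/3
The feasible region is unbounded (it extends along (0, 1), (1, 0)), but C strictly increases along every unbounded feasible direction, so there is no improving ray and the minimum is attained at a vertex.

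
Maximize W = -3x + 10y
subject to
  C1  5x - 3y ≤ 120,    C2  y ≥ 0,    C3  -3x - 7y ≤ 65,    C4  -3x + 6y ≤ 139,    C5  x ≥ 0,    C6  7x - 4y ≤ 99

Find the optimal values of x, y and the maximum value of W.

x = 115/3, y = 127/3, maximum W = 925/3

Feasible corners and W = -3x + 10y:
  (0, 0) → W = 0
  (99/7, 0) → W = -297/7
  (0, 139/6) → W = 695/3
  (115/3, 127/3) → W = 925/3

The optimum lies where -3x + 6y = 139 and 7x - 4y = 99.
Solving simultaneously gives x = 115/3, y = 127/3.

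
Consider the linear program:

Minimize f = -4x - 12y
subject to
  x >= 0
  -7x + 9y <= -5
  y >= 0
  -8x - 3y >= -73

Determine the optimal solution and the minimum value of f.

Corner points and f = -4x - 12y:
  (5/7, 0) → f = -20/7
  (224/31, 157/31) → f = -2780/31
  (73/8, 0) → f = -73/2

x = 224/31, y = 157/31, minimum f = -2780/31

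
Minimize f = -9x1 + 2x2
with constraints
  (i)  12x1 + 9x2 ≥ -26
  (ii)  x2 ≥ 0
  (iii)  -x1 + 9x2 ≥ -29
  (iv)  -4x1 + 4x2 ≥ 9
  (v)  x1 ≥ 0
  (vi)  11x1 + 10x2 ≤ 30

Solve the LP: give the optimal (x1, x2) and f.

x1 = 5/14, x2 = 73/28, minimum f = 2

The binding constraints are -4x1 + 4x2 = 9 and 11x1 + 10x2 = 30.
Solving simultaneously gives x1 = 5/14, x2 = 73/28.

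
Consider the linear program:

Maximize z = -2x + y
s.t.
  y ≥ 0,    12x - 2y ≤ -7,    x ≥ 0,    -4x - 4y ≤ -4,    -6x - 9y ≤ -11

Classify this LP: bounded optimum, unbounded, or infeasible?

unbounded

From the feasible point (0, 7/2), moving in the direction (0, 1) keeps every constraint satisfied while z increases without bound.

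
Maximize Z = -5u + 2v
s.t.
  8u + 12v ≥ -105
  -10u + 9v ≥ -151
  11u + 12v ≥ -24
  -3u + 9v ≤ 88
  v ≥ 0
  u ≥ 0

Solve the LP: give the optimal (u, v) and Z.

u = 0, v = 88/9, maximum Z = 176/9

Feasible corners and Z = -5u + 2v:
  (239/7, 1333/63) → Z = -8089/63
  (151/10, 0) → Z = -151/2
  (0, 88/9) → Z = 176/9
  (0, 0) → Z = 0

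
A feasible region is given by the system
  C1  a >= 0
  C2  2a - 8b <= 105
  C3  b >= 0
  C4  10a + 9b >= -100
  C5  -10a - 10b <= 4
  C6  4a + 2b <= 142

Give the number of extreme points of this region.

Of the 15 pairwise boundary intersections, those satisfying every inequality are:
  (0, 0)
  (0, 71)
  (71/2, 0)

3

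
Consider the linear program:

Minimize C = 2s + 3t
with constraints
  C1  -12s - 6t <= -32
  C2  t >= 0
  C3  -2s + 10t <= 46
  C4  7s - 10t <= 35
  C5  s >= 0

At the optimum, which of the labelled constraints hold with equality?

Feasible corners and C = 2s + 3t:
  (8/3, 0) → C = 16/3
  (1/3, 14/3) → C = 44/3
  (5, 0) → C = 10
  (81/5, 196/25) → C = 1398/25

The minimum is at (8/3, 0). Substituting into each constraint, equality holds for C1 and C2; the remaining constraints have slack.

C1 and C2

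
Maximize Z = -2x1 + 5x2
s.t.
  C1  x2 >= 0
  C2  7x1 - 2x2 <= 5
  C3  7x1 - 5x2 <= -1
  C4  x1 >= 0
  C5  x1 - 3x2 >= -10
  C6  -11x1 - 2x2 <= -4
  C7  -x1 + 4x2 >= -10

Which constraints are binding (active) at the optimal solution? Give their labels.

C4 and C5

Vertices and Z = -2x1 + 5x2:
  (9/7, 2) → Z = 52/7
  (35/19, 75/19) → Z = 305/19
  (6/23, 13/23) → Z = 53/23
  (0, 10/3) → Z = 50/3
  (0, 2) → Z = 10

The maximum is at (0, 10/3). Substituting into each constraint, equality holds for C4 and C5; the remaining constraints have slack.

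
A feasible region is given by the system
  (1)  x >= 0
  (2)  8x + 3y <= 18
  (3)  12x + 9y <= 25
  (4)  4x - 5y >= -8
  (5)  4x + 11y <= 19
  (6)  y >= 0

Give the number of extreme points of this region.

Pairwise boundary intersections that survive every other constraint:
  (0, 8/5)
  (0, 0)
  (13/12, 4/3)
  (25/12, 0)
  (7/64, 27/16)

5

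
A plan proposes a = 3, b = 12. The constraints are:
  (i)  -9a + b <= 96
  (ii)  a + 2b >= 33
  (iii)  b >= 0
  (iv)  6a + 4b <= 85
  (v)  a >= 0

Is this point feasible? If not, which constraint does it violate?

not feasible — violates (ii)

Constraint (ii): a + 2b = 27, which is not ≥ 33. All other constraints are satisfied.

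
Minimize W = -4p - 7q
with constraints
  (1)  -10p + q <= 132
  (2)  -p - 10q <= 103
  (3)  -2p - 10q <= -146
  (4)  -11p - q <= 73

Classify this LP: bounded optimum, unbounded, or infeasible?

From the feasible point (-205/21, 722/21), moving in the direction (10, -1) keeps every constraint satisfied while W decreases without bound.

unbounded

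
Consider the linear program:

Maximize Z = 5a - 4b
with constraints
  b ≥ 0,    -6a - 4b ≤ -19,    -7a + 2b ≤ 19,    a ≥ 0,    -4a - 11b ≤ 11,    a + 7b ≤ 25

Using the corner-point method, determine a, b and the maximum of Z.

At the optimal vertex, b = 0 and a + 7b = 25.
Solving simultaneously gives a = 25, b = 0.

a = 25, b = 0, maximum Z = 125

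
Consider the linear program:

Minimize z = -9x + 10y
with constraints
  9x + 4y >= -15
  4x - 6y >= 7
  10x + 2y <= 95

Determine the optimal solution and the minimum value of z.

x = 205/11, y = -1005/22, minimum z = -6870/11

Extreme points and z = -9x + 10y:
  (-31/35, -123/70) → z = -48/5
  (205/11, -1005/22) → z = -6870/11
  (146/17, 155/34) → z = -539/17

The optimum lies where 9x + 4y = -15 and 10x + 2y = 95.
Solving simultaneously gives x = 205/11, y = -1005/22.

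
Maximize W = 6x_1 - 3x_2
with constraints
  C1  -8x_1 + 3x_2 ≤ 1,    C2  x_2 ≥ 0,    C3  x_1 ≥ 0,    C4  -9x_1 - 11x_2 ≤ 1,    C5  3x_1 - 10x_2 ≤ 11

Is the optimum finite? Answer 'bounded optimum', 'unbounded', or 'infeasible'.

unbounded

From the feasible point (0, 1/3), moving in the direction (10, 3) keeps every constraint satisfied while W increases without bound.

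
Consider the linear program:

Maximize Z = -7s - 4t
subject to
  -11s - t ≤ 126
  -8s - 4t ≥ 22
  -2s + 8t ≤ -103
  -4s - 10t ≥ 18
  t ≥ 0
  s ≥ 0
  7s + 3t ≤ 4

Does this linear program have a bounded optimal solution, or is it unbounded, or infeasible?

The boundaries -11s - t = 126 and s = 0 meet at (0, -126), but that point violates t ≥ 0. Every candidate vertex is excluded by some other constraint, so the feasible region is empty.

infeasible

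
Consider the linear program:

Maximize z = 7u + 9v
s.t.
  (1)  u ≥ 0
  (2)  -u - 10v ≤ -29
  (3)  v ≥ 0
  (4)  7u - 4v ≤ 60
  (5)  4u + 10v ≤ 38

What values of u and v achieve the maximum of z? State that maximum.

Extreme points and z = 7u + 9v:
  (0, 29/10) → z = 261/10
  (0, 19/5) → z = 171/5
  (3, 13/5) → z = 222/5

u = 3, v = 13/5, maximum z = 222/5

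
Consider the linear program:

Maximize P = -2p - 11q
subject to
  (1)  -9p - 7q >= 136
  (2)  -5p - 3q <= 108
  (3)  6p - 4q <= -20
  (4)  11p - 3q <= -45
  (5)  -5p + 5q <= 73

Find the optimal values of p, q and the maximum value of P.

p = -246/19, q = -274/19, maximum P = 3506/19

Extreme points and P = -2p - 11q:
  (-114/13, -106/13) → P = 1394/13
  (-1191/80, -23/80) → P = 527/16
  (-246/19, -274/19) → P = 3506/19
  (-759/40, -35/8) → P = 3443/40

The binding constraints are -5p - 3q = 108 and 6p - 4q = -20.
Solving simultaneously gives p = -246/19, q = -274/19.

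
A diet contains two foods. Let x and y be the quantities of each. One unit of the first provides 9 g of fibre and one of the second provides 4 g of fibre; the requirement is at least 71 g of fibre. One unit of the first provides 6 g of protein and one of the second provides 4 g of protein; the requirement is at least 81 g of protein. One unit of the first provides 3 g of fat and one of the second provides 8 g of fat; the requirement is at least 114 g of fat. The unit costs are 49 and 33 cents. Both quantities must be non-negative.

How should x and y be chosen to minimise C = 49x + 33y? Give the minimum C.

x = 16/3, y = 49/4, minimum C = 7987/12

The feasible region is unbounded (it extends along (0, 1), (1, 0)), but C strictly increases along every unbounded feasible direction, so there is no improving ray and the minimum is attained at a vertex.

The optimum lies where 6x + 4y = 81 and 3x + 8y = 114.
Solving simultaneously gives x = 16/3, y = 49/4.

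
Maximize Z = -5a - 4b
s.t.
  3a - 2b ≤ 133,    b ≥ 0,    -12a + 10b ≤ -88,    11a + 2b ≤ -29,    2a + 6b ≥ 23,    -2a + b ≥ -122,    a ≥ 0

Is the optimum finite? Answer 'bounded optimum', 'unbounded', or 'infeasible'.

The boundaries 3a - 2b = 133 and b = 0 meet at (133/3, 0), but that point violates 11a + 2b ≤ -29. Every candidate vertex is excluded by some other constraint, so the feasible region is empty.

infeasible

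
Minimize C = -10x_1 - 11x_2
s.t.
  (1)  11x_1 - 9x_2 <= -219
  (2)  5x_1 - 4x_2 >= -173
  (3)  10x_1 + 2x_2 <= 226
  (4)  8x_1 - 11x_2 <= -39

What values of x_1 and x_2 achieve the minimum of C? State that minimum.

x_1 = 279/25, x_2 = 286/5, minimum C = -3704/5

Vertices and C = -10x_1 - 11x_2:
  (57/4, 167/4) → C = -2407/4
  (-42, -27) → C = 717
  (279/25, 286/5) → C = -3704/5
  (-1747/23, -1189/23) → C = 30549/23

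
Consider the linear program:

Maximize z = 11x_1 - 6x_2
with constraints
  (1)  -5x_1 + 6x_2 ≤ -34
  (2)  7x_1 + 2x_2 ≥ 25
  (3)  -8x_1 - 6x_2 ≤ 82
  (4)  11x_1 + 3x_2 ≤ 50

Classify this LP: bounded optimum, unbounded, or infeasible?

Vertices and z = 11x_1 - 6x_2:
  (109/26, -113/52) → z = 769/13
  (134/27, -124/81) → z = 574/9
  (157/13, -387/13) → z = 4049/13
  (13, -31) → z = 329
The feasible region has finitely many vertices and no improving ray; the maximum is 329 at (13, -31).

bounded optimum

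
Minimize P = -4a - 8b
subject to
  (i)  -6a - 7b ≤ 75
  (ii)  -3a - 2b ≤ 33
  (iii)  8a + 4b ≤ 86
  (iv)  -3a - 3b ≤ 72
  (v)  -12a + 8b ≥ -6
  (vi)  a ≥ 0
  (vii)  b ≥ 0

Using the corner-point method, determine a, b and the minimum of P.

a = 0, b = 43/2, minimum P = -172

Corner points and P = -4a - 8b:
  (89/14, 123/14) → P = -670/7
  (0, 43/2) → P = -172
  (1/2, 0) → P = -2
  (0, 0) → P = 0

At the optimal vertex, 8a + 4b = 86 and a = 0.
Solving simultaneously gives a = 0, b = 43/2.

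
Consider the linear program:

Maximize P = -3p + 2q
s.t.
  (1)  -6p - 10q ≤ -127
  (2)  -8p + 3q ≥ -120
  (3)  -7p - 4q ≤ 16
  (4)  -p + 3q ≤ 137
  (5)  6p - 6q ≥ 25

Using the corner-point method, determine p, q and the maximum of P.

Vertices and P = -3p + 2q:
  (1581/98, 148/49) → P = -593/14
  (253/24, 51/8) → P = -151/8
  (43/2, 52/3) → P = -179/6

At the optimal vertex, -6p - 10q = -127 and 6p - 6q = 25.
Solving simultaneously gives p = 253/24, q = 51/8.

p = 253/24, q = 51/8, maximum P = -151/8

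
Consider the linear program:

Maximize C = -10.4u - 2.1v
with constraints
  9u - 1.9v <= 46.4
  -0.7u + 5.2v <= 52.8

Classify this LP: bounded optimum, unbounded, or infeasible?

unbounded

From the feasible point (34160/4547, 50768/4547), moving in the direction (-1.9, -9) keeps every constraint satisfied while C increases without bound.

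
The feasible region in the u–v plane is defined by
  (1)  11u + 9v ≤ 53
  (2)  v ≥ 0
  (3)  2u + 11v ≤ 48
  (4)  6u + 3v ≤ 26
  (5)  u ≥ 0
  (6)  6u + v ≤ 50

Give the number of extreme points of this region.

5

Intersecting each pair of boundary lines and keeping only the points that satisfy every inequality leaves:
  (151/103, 422/103)
  (25/7, 32/21)
  (13/3, 0)
  (0, 0)
  (0, 48/11)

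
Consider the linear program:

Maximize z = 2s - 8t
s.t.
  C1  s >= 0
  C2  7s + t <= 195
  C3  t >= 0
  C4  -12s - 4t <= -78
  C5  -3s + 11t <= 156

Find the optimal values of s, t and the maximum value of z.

s = 195/7, t = 0, maximum z = 390/7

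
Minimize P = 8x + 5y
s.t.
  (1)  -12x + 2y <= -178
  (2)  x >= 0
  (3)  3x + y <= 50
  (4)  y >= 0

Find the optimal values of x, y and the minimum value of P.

Extreme points and P = 8x + 5y:
  (139/9, 11/3) → P = 1277/9
  (89/6, 0) → P = 356/3
  (50/3, 0) → P = 400/3

The binding constraints are -12x + 2y = -178 and y = 0.
Solving simultaneously gives x = 89/6, y = 0.

x = 89/6, y = 0, minimum P = 356/3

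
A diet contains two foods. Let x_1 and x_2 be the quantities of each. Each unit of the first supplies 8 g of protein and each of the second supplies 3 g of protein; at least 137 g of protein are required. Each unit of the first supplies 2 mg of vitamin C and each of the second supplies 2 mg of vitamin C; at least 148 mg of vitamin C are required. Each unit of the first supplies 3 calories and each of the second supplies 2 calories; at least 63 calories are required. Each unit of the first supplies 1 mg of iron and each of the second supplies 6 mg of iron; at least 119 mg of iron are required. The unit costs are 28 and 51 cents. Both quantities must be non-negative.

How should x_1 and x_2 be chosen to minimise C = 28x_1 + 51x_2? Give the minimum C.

x_1 = 65, x_2 = 9, minimum C = 2279

Extreme points and C = 28x_1 + 51x_2:
  (0, 74) → C = 3774
  (119, 0) → C = 3332
  (65, 9) → C = 2279
The feasible region is unbounded (it extends along (0, 1), (1, 0)), but C strictly increases along every unbounded feasible direction, so there is no improving ray and the minimum is attained at a vertex.

The binding constraints are 2x_1 + 2x_2 = 148 and x_1 + 6x_2 = 119.
Solving simultaneously gives x_1 = 65, x_2 = 9.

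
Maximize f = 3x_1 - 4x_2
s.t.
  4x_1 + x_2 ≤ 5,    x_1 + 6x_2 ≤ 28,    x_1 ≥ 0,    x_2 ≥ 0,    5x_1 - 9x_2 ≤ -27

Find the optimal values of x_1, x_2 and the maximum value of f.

x_1 = 18/41, x_2 = 133/41, maximum f = -478/41

Feasible corners and f = 3x_1 - 4x_2:
  (2/23, 107/23) → f = -422/23
  (18/41, 133/41) → f = -478/41
  (0, 14/3) → f = -56/3
  (0, 3) → f = -12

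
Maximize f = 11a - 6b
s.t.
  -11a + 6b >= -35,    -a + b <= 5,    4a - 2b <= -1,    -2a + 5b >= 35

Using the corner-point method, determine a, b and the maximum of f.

a = 65/16, b = 69/8, maximum f = -113/16

Feasible corners and f = 11a - 6b:
  (9/2, 19/2) → f = -15/2
  (10/3, 25/3) → f = -40/3
  (65/16, 69/8) → f = -113/16

The optimum lies where 4a - 2b = -1 and -2a + 5b = 35.
Solving simultaneously gives a = 65/16, b = 69/8.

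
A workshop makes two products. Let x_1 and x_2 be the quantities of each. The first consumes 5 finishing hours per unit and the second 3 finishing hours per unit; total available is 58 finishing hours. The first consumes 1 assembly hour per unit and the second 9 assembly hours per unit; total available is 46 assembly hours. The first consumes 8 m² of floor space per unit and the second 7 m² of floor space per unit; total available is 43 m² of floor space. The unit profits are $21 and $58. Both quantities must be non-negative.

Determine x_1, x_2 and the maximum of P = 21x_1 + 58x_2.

x_1 = 1, x_2 = 5, maximum P = 311

Feasible corners and P = 21x_1 + 58x_2:
  (0, 0) → P = 0
  (0, 46/9) → P = 2668/9
  (43/8, 0) → P = 903/8
  (1, 5) → P = 311

At the optimal vertex, x_1 + 9x_2 = 46 and 8x_1 + 7x_2 = 43.
Solving simultaneously gives x_1 = 1, x_2 = 5.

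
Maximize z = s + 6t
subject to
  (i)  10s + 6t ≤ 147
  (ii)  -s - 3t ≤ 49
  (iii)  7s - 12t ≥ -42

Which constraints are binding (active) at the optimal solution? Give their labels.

Vertices and z = s + 6t:
  (245/8, -637/24) → z = -1029/8
  (28/3, 161/18) → z = 63
  (-238/11, -301/33) → z = -840/11

The maximum is at (28/3, 161/18). Substituting into each constraint, equality holds for (i) and (iii); the remaining constraints have slack.

(i) and (iii)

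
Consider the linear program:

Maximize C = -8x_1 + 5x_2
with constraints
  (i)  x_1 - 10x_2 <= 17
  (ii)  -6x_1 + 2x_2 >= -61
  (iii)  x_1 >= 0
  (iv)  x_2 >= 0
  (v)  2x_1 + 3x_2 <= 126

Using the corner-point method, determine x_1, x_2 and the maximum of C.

Corner points and C = -8x_1 + 5x_2:
  (61/6, 0) → C = -244/3
  (435/22, 317/11) → C = -155/11
  (0, 0) → C = 0
  (0, 42) → C = 210

At the optimal vertex, x_1 = 0 and 2x_1 + 3x_2 = 126.
Solving simultaneously gives x_1 = 0, x_2 = 42.

x_1 = 0, x_2 = 42, maximum C = 210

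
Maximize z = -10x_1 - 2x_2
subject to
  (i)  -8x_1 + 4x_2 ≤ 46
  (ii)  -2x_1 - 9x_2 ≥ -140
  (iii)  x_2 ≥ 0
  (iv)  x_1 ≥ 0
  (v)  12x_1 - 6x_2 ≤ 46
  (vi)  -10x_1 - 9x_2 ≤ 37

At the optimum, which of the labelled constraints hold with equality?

(iii) and (iv)

Vertices and z = -10x_1 - 2x_2:
  (73/40, 303/20) → z = -971/20
  (0, 23/2) → z = -23
  (209/20, 397/30) → z = -3929/30
  (0, 0) → z = 0
  (23/6, 0) → z = -115/3

The maximum is at (0, 0). Substituting into each constraint, equality holds for (iii) and (iv); the remaining constraints have slack.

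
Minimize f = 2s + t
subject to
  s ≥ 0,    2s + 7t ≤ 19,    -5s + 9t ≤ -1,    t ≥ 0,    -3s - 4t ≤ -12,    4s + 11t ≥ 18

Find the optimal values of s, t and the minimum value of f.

Corner points and f = 2s + t:
  (178/53, 93/53) → f = 449/53
  (19/2, 0) → f = 19
  (112/47, 57/47) → f = 281/47
  (9/2, 0) → f = 9
  (60/17, 6/17) → f = 126/17

s = 112/47, t = 57/47, minimum f = 281/47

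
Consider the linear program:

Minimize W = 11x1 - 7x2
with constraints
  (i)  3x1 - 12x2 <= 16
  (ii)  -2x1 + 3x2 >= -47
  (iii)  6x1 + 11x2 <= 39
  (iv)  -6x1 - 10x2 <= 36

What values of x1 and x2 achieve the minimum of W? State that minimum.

x1 = -131, x2 = 75, minimum W = -1966

Vertices and W = 11x1 - 7x2:
  (92/15, 1/5) → W = 991/15
  (-8/3, -2) → W = -46/3
  (-131, 75) → W = -1966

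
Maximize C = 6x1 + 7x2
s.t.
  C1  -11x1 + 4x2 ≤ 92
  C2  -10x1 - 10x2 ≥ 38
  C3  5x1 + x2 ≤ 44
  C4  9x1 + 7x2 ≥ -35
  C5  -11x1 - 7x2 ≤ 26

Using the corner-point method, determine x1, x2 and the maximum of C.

x1 = 3/20, x2 = -79/20, maximum C = -107/4

At the optimal vertex, -10x1 - 10x2 = 38 and -11x1 - 7x2 = 26.
Solving simultaneously gives x1 = 3/20, x2 = -79/20.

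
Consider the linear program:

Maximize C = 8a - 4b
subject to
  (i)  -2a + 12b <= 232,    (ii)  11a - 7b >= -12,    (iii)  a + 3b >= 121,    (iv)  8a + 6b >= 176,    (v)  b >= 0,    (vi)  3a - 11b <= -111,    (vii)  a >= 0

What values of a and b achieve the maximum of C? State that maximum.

Vertices and C = 8a - 4b:
  (42, 79/3) → C = 692/3
  (610/7, 237/7) → C = 3932/7
  (499/10, 237/10) → C = 1522/5

The binding constraints are -2a + 12b = 232 and 3a - 11b = -111.
Solving simultaneously gives a = 610/7, b = 237/7.

a = 610/7, b = 237/7, maximum C = 3932/7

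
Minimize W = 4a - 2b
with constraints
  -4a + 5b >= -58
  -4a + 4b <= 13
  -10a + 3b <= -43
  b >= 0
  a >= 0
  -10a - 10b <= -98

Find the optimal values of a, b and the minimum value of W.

Vertices and W = 4a - 2b:
  (29/2, 0) → W = 58
  (211/28, 151/14) → W = 60/7
  (362/65, 55/13) → W = 898/65
  (49/5, 0) → W = 196/5
The feasible region is unbounded (it extends along (1, 1), (5, 4)), but W strictly increases along every unbounded feasible direction, so there is no improving ray and the minimum is attained at a vertex.

a = 211/28, b = 151/14, minimum W = 60/7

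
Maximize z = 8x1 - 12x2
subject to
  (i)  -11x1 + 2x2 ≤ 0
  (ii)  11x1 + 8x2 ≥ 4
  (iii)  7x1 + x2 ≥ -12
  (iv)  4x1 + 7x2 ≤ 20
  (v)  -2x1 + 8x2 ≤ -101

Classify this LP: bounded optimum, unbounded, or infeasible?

unbounded

From the feasible point (105/13, -1103/104), moving in the direction (8, -11) keeps every constraint satisfied while z increases without bound.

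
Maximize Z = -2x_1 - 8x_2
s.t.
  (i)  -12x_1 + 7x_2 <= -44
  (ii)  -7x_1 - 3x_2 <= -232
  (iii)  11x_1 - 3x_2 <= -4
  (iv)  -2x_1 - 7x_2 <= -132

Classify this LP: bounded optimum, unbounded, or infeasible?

infeasible

The boundaries -12x_1 + 7x_2 = -44 and -7x_1 - 3x_2 = -232 meet at (1756/85, 2476/85), but that point violates 11x_1 - 3x_2 ≤ -4. Every candidate vertex is excluded by some other constraint, so the feasible region is empty.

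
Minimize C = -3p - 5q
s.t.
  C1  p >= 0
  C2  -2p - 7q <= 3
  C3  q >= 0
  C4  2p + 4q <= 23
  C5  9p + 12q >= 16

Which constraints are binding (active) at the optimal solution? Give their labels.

C3 and C4

Feasible corners and C = -3p - 5q:
  (0, 23/4) → C = -115/4
  (0, 4/3) → C = -20/3
  (23/2, 0) → C = -69/2
  (16/9, 0) → C = -16/3

The minimum is at (23/2, 0). Substituting into each constraint, equality holds for C3 and C4; the remaining constraints have slack.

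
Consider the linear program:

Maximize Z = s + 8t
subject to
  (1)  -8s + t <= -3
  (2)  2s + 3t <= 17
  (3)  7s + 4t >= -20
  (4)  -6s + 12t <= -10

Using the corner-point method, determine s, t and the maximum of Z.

Extreme points and Z = s + 8t:
  (-8/39, -181/39) → Z = -112/3
  (13/45, -31/45) → Z = -47/9
  (39/7, 41/21) → Z = 445/21
The feasible region is unbounded (it extends along (3, -2), (4, -7)), but Z strictly decreases along every unbounded feasible direction, so there is no improving ray and the maximum is attained at a vertex.

The optimum lies where 2s + 3t = 17 and -6s + 12t = -10.
Solving simultaneously gives s = 39/7, t = 41/21.

s = 39/7, t = 41/21, maximum Z = 445/21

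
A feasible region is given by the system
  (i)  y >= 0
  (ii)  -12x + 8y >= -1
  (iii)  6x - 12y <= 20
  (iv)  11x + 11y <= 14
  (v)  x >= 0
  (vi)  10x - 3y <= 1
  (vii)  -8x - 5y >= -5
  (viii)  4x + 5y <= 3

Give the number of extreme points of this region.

Pairwise boundary intersections that survive every other constraint:
  (1/12, 0)
  (0, 0)
  (5/44, 1/22)
  (0, 3/5)
  (7/31, 13/31)

5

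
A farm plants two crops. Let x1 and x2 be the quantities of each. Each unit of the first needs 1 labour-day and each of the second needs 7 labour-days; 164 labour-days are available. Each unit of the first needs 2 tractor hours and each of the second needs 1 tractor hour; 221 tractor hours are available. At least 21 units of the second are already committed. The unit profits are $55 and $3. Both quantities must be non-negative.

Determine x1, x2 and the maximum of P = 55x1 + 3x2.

x1 = 17, x2 = 21, maximum P = 998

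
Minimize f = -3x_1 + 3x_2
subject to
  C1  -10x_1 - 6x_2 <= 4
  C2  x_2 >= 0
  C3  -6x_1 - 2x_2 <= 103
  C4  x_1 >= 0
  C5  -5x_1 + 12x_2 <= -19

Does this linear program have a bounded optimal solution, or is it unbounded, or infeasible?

From the feasible point (19/5, 0), moving in the direction (1, 0) keeps every constraint satisfied while f decreases without bound.

unbounded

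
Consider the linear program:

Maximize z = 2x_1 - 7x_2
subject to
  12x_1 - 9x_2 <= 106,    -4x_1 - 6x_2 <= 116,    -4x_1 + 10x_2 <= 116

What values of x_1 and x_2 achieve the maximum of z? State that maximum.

x_1 = -34/9, x_2 = -454/27, maximum z = 2974/27

Feasible corners and z = 2x_1 - 7x_2:
  (-34/9, -454/27) → z = 2974/27
  (526/21, 454/21) → z = -2126/21
  (-29, 0) → z = -58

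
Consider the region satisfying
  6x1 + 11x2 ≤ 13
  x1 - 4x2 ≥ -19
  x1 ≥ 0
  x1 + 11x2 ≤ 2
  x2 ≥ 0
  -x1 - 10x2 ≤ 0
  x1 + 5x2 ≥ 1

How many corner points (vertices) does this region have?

3

Of the 21 pairwise boundary intersections, those satisfying every inequality are:
  (2, 0)
  (1/6, 1/6)
  (1, 0)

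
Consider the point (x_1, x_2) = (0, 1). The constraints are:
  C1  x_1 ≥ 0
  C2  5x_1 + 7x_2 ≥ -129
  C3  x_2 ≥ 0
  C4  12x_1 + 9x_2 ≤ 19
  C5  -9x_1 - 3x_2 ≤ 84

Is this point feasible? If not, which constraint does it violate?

C1: 0 ≥ 0 ✓
C2: 7 ≥ -129 ✓
C3: 1 ≥ 0 ✓
C4: 9 ≤ 19 ✓
C5: -3 ≤ 84 ✓

feasible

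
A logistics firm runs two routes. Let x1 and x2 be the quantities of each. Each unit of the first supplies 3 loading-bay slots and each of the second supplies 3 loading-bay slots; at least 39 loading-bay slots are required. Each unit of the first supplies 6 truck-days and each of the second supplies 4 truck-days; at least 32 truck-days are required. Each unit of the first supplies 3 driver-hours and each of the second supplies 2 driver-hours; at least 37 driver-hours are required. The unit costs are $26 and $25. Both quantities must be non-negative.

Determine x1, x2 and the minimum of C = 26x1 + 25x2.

Feasible corners and C = 26x1 + 25x2:
  (0, 37/2) → C = 925/2
  (13, 0) → C = 338
  (11, 2) → C = 336
The feasible region is unbounded (it extends along (0, 1), (1, 0)), but C strictly increases along every unbounded feasible direction, so there is no improving ray and the minimum is attained at a vertex.

The binding constraints are 3x1 + 3x2 = 39 and 3x1 + 2x2 = 37.
Solving simultaneously gives x1 = 11, x2 = 2.

x1 = 11, x2 = 2, minimum C = 336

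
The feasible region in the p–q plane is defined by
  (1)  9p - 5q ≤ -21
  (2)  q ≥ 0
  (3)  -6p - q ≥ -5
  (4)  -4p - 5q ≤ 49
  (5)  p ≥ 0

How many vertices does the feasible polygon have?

3

The feasible vertices (each the meet of two boundaries and inside every other half-plane) are:
  (4/39, 57/13)
  (0, 21/5)
  (0, 5)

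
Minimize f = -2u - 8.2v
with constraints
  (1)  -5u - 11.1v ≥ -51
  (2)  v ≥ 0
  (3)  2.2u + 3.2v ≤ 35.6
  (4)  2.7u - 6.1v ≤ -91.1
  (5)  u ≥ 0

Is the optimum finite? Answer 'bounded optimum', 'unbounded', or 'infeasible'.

The boundaries -5u - 11.1v = -51 and v = 0 meet at (10.2, 0), but that point violates 2.7u - 6.1v ≤ -91.1. Every candidate vertex is excluded by some other constraint, so the feasible region is empty.

infeasible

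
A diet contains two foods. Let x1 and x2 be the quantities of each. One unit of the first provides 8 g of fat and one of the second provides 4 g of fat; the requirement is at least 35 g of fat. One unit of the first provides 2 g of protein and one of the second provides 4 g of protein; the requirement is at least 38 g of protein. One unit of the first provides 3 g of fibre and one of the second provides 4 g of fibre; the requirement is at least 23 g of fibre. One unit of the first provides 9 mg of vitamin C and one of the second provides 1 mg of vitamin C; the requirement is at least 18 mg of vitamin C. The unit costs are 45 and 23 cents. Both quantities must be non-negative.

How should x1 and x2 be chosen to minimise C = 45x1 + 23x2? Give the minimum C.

Corner points and C = 45x1 + 23x2:
  (0, 18) → C = 414
  (19, 0) → C = 855
  (1, 9) → C = 252
The feasible region is unbounded (it extends along (0, 1), (1, 0)), but C strictly increases along every unbounded feasible direction, so there is no improving ray and the minimum is attained at a vertex.

The optimum lies where 2x1 + 4x2 = 38 and 9x1 + x2 = 18.
Solving simultaneously gives x1 = 1, x2 = 9.

x1 = 1, x2 = 9, minimum C = 252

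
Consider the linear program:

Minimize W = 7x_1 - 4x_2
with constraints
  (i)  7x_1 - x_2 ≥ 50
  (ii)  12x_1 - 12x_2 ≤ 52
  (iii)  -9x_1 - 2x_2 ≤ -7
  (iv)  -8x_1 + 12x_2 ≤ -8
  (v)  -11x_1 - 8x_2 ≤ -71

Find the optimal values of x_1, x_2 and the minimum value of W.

x_1 = 148/19, x_2 = 86/19, minimum W = 692/19

Vertices and W = 7x_1 - 4x_2:
  (137/18, 59/18) → W = 241/6
  (148/19, 86/19) → W = 692/19
  (11, 20/3) → W = 151/3

The optimum lies where 7x_1 - x_2 = 50 and -8x_1 + 12x_2 = -8.
Solving simultaneously gives x_1 = 148/19, x_2 = 86/19.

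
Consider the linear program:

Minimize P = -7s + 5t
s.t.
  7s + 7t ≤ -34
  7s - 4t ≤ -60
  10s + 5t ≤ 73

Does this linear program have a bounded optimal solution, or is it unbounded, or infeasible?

unbounded

From the feasible point (-556/77, 26/11), moving in the direction (-4, -7) keeps every constraint satisfied while P decreases without bound.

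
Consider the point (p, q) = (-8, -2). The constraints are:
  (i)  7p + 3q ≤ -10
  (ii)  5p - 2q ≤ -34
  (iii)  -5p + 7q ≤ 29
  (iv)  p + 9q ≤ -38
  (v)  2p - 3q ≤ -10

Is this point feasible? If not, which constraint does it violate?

Constraint (iv): p + 9q = -26, which is not ≤ -38. All other constraints are satisfied.

not feasible — violates (iv)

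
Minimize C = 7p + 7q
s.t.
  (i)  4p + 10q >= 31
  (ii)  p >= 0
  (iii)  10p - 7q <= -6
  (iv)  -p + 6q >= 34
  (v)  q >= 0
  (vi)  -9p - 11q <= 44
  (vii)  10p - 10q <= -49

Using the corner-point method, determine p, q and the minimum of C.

p = 0, q = 17/3, minimum C = 119/3

Feasible corners and C = 7p + 7q:
  (0, 17/3) → C = 119/3
  (283/30, 43/3) → C = 4991/30
  (23/25, 291/50) → C = 2359/50
The feasible region is unbounded (it extends along (0, 1), (7, 10)), but C strictly increases along every unbounded feasible direction, so there is no improving ray and the minimum is attained at a vertex.

The optimum lies where p = 0 and -p + 6q = 34.
Solving simultaneously gives p = 0, q = 17/3.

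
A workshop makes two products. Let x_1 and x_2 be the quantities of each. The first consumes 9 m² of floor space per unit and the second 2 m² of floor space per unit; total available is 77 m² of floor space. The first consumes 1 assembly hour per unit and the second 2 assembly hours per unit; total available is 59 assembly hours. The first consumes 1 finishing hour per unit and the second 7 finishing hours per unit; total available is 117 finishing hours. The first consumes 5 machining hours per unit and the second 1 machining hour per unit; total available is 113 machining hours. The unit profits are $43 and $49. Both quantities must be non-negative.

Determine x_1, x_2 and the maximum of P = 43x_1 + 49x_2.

x_1 = 5, x_2 = 16, maximum P = 999

Corner points and P = 43x_1 + 49x_2:
  (0, 0) → P = 0
  (0, 117/7) → P = 819
  (77/9, 0) → P = 3311/9
  (5, 16) → P = 999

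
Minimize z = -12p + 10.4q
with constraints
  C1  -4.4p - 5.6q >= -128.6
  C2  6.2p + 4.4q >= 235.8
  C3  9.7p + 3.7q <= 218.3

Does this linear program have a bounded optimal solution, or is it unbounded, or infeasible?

infeasible

The boundaries -4.4p - 5.6q = -128.6 and 6.2p + 4.4q = 235.8 meet at (9433/192, -6005/384), but that point violates 9.7p + 3.7q ≤ 218.3. Every candidate vertex is excluded by some other constraint, so the feasible region is empty.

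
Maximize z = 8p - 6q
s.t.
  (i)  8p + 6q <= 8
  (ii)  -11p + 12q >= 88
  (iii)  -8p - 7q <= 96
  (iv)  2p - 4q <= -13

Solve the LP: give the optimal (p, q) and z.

Vertices and z = 8p - 6q:
  (-8/3, 44/9) → z = -152/3
  (-49/5, -33/20) → z = -137/2
  (-475/46, -44/23) → z = -1636/23
The feasible region is unbounded (it extends along (-7, 8), (-3, 4)), but z strictly decreases along every unbounded feasible direction, so there is no improving ray and the maximum is attained at a vertex.

p = -8/3, q = 44/9, maximum z = -152/3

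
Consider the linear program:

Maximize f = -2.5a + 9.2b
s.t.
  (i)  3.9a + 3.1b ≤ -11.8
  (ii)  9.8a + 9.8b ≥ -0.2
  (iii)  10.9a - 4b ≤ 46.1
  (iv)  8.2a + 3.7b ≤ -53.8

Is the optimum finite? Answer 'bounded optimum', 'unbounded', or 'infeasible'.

From the feasible point (-5751/392, 5743/392), moving in the direction (-3.1, 3.9) keeps every constraint satisfied while f increases without bound.

unbounded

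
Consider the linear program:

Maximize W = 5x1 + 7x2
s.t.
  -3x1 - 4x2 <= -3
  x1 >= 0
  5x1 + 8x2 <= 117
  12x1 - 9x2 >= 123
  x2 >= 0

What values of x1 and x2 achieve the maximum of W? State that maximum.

Extreme points and W = 5x1 + 7x2:
  (679/47, 263/47) → W = 5236/47
  (117/5, 0) → W = 117
  (41/4, 0) → W = 205/4

x1 = 117/5, x2 = 0, maximum W = 117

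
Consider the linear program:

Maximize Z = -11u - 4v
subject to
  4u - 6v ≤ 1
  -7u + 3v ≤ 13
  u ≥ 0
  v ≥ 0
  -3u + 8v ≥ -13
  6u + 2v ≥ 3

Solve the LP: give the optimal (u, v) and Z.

u = 5/11, v = 3/22, maximum Z = -61/11

Corner points and Z = -11u - 4v:
  (5/11, 3/22) → Z = -61/11
  (0, 13/3) → Z = -52/3
  (0, 3/2) → Z = -6
The feasible region is unbounded (it extends along (3, 7), (3, 2)), but Z strictly decreases along every unbounded feasible direction, so there is no improving ray and the maximum is attained at a vertex.

The binding constraints are 4u - 6v = 1 and 6u + 2v = 3.
Solving simultaneously gives u = 5/11, v = 3/22.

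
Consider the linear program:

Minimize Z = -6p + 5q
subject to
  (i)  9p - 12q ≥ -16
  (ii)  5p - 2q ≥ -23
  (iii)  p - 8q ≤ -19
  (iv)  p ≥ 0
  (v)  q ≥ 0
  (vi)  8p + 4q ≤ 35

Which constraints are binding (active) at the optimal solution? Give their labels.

(iii) and (vi)

Extreme points and Z = -6p + 5q:
  (5/3, 31/12) → Z = 35/12
  (89/33, 443/132) → Z = 79/132
  (3, 11/4) → Z = -17/4

The minimum is at (3, 11/4). Substituting into each constraint, equality holds for (iii) and (vi); the remaining constraints have slack.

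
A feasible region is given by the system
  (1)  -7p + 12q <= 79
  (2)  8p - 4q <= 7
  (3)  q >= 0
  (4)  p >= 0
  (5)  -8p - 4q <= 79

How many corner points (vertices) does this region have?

Pairwise boundary intersections that survive every other constraint:
  (100/17, 681/68)
  (0, 79/12)
  (7/8, 0)
  (0, 0)

4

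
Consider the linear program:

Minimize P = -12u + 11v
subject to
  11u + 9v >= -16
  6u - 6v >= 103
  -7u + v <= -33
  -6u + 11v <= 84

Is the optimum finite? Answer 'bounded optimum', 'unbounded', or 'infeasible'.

unbounded

From the feasible point (277/40, -1229/120), moving in the direction (11, 6) keeps every constraint satisfied while P decreases without bound.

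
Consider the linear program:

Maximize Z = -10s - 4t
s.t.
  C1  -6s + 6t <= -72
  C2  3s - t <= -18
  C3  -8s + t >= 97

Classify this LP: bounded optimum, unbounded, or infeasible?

From the feasible point (-109/7, -193/7), moving in the direction (-1, -3) keeps every constraint satisfied while Z increases without bound.

unbounded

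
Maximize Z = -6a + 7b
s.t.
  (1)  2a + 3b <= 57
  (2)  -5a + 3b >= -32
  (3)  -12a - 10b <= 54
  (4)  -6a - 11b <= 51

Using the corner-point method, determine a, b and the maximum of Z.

a = -183/4, b = 99/2, maximum Z = 621

Corner points and Z = -6a + 7b:
  (89/7, 221/21) → Z = -55/21
  (-183/4, 99/2) → Z = 621
  (199/73, -447/73) → Z = -4323/73
  (-7/6, -4) → Z = -21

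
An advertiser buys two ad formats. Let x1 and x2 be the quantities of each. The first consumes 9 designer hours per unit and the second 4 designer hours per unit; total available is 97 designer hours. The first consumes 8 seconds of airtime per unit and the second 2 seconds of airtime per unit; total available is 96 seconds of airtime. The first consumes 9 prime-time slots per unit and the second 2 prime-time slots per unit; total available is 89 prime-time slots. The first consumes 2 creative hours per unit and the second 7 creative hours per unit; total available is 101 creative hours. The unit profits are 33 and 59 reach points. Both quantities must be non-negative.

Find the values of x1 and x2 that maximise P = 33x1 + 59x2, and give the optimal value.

Vertices and P = 33x1 + 59x2:
  (0, 0) → P = 0
  (0, 101/7) → P = 5959/7
  (89/9, 0) → P = 979/3
  (9, 4) → P = 533
  (5, 13) → P = 932

The binding constraints are 9x1 + 4x2 = 97 and 2x1 + 7x2 = 101.
Solving simultaneously gives x1 = 5, x2 = 13.

x1 = 5, x2 = 13, maximum P = 932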